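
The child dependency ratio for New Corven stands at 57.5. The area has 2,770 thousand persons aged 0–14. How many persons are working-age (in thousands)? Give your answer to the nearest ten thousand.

Youth dependency ratio = youth / working-age × 100
57.5 = 2,770 / W × 100
⇒ 4,820

Working-age: 4,820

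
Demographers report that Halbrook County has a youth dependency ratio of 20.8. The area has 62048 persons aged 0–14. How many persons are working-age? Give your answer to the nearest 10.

Working-age: 298310

Youth dependency ratio = youth / working-age × 100
20.8 = 62048 / W × 100
⇒ 298310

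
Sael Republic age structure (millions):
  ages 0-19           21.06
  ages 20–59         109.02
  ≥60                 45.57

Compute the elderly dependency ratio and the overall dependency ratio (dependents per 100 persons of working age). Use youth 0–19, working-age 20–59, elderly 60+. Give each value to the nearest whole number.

Old-age dependency ratio: 42
Total dependency ratio: 61

Old-age dependency ratio = 45.57 / 109.02 × 100 = 42
Total dependency ratio = (21.06 + 45.57) / 109.02 × 100 = 66.63 / 109.02 × 100 = 61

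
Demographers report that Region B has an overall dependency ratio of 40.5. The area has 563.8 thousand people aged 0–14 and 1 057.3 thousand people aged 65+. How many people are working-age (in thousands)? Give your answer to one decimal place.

Total dependency ratio = (youth + elderly) / working-age × 100
40.5 = (563.8 + 1 057.3) / W × 100
⇒ 4 002.7

Working-age: 4 002.7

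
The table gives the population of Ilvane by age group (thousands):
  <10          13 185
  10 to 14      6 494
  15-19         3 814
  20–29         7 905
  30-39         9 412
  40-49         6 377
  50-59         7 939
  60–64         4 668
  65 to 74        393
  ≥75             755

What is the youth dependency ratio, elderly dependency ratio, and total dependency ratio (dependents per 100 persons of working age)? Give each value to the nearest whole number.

Youth dependency ratio: 49
Old-age dependency ratio: 3
Total dependency ratio: 52

0–14: 13 185 + 6 494 = 19 679
15–64: 3 814 + 7 905 + 9 412 + 6 377 + 7 939 + 4 668 = 40 115
65+: 393 + 755 = 1 148
Youth dependency ratio = 19 679 / 40 115 × 100 = 49
Old-age dependency ratio = 1 148 / 40 115 × 100 = 3
Total dependency ratio = (19 679 + 1 148) / 40 115 × 100 = 20 827 / 40 115 × 100 = 52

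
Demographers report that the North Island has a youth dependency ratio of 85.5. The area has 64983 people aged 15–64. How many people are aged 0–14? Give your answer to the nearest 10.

Aged 0–14: 55560

Youth dependency ratio = youth / working-age × 100
85.5 = Y / 64983 × 100
⇒ 55560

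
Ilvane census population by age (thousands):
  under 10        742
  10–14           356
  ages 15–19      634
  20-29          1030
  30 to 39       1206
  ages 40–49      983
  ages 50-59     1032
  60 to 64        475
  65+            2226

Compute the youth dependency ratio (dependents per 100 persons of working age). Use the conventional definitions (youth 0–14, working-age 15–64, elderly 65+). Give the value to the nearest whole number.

Youth dependency ratio: 20

0–14: 742 + 356 = 1098
15–64: 634 + 1030 + 1206 + 983 + 1032 + 475 = 5360
65+: 2226
Youth dependency ratio = 1098 / 5360 × 100 = 20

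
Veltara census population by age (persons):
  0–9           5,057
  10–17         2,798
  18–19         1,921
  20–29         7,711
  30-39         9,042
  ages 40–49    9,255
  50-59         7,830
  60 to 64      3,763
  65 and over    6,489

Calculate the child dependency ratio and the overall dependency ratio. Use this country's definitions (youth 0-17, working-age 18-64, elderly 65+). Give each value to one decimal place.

0–17: 5,057 + 2,798 = 7,855
18–64: 1,921 + 7,711 + 9,042 + 9,255 + 7,830 + 3,763 = 39,522
65+: 6,489
Youth dependency ratio = 7,855 / 39,522 × 100 = 19.9
Total dependency ratio = (7,855 + 6,489) / 39,522 × 100 = 14,344 / 39,522 × 100 = 36.3

Youth dependency ratio: 19.9
Total dependency ratio: 36.3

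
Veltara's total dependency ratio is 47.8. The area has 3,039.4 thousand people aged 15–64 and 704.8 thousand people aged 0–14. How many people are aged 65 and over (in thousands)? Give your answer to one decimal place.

Total dependency ratio = (youth + elderly) / working-age × 100
47.8 = (704.8 + E) / 3,039.4 × 100
⇒ 748.0

Aged 65 and over: 748.0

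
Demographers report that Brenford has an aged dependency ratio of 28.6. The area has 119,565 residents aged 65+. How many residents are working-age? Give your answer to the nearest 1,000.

Old-age dependency ratio = elderly / working-age × 100
28.6 = 119,565 / W × 100
⇒ 418,000

Working-age: 418,000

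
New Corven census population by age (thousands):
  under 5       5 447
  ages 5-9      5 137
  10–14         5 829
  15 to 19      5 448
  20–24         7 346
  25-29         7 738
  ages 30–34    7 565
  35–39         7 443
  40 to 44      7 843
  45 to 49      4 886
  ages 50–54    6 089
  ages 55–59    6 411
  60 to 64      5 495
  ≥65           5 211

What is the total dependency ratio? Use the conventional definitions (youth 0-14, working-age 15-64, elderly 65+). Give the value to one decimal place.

0–14: 5 447 + 5 137 + 5 829 = 16 413
15–64: 5 448 + 7 346 + 7 738 + 7 565 + 7 443 + 7 843 + 4 886 + 6 089 + 6 411 + 5 495 = 66 264
65+: 5 211
Total dependency ratio = (16 413 + 5 211) / 66 264 × 100 = 21 624 / 66 264 × 100 = 32.6

Total dependency ratio: 32.6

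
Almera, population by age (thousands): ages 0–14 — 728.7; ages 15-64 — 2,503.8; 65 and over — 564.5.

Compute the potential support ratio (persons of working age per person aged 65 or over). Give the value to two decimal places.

Potential support ratio = 2,503.8 / 564.5 = 4.44

Potential support ratio: 4.44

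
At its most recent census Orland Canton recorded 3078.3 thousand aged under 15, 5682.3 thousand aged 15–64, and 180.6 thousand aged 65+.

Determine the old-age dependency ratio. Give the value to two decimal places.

Old-age dependency ratio: 3.18

Old-age dependency ratio = 180.6 / 5682.3 × 100 = 3.18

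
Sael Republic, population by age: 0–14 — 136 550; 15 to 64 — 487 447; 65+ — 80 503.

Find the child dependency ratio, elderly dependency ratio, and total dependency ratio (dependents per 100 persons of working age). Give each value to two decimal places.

Youth dependency ratio = 136 550 / 487 447 × 100 = 28.01
Old-age dependency ratio = 80 503 / 487 447 × 100 = 16.52
Total dependency ratio = (136 550 + 80 503) / 487 447 × 100 = 217 053 / 487 447 × 100 = 44.53

Youth dependency ratio: 28.01
Old-age dependency ratio: 16.52
Total dependency ratio: 44.53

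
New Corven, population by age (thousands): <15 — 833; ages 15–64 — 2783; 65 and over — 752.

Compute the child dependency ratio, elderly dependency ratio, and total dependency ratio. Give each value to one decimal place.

Youth dependency ratio: 29.9
Old-age dependency ratio: 27.0
Total dependency ratio: 57.0

Youth dependency ratio = 833 / 2783 × 100 = 29.9
Old-age dependency ratio = 752 / 2783 × 100 = 27.0
Total dependency ratio = (833 + 752) / 2783 × 100 = 1585 / 2783 × 100 = 57.0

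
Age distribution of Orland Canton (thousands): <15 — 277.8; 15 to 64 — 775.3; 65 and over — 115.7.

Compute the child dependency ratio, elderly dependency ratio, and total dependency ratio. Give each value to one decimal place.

Youth dependency ratio: 35.8
Old-age dependency ratio: 14.9
Total dependency ratio: 50.8

Youth dependency ratio = 277.8 / 775.3 × 100 = 35.8
Old-age dependency ratio = 115.7 / 775.3 × 100 = 14.9
Total dependency ratio = (277.8 + 115.7) / 775.3 × 100 = 393.5 / 775.3 × 100 = 50.8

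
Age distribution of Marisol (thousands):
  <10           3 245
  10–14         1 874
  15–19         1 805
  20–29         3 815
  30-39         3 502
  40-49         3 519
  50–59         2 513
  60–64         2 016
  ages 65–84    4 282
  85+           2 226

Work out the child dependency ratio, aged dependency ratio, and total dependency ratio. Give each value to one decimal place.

Youth dependency ratio: 29.8
Old-age dependency ratio: 37.9
Total dependency ratio: 67.7

0–14: 3 245 + 1 874 = 5 119
15–64: 1 805 + 3 815 + 3 502 + 3 519 + 2 513 + 2 016 = 17 170
65+: 4 282 + 2 226 = 6 508
Youth dependency ratio = 5 119 / 17 170 × 100 = 29.8
Old-age dependency ratio = 6 508 / 17 170 × 100 = 37.9
Total dependency ratio = (5 119 + 6 508) / 17 170 × 100 = 11 627 / 17 170 × 100 = 67.7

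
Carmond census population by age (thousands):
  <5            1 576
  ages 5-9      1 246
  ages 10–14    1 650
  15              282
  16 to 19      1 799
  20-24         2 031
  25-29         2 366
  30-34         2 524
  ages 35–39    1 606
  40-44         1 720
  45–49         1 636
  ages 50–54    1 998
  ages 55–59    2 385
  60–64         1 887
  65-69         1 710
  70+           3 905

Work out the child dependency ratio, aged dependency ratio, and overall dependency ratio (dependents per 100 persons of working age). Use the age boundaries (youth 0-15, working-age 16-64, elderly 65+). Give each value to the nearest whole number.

0–15: 1 576 + 1 246 + 1 650 + 282 = 4 754
16–64: 1 799 + 2 031 + 2 366 + 2 524 + 1 606 + 1 720 + 1 636 + 1 998 + 2 385 + 1 887 = 19 952
65+: 1 710 + 3 905 = 5 615
Youth dependency ratio = 4 754 / 19 952 × 100 = 24
Old-age dependency ratio = 5 615 / 19 952 × 100 = 28
Total dependency ratio = (4 754 + 5 615) / 19 952 × 100 = 10 369 / 19 952 × 100 = 52

Youth dependency ratio: 24
Old-age dependency ratio: 28
Total dependency ratio: 52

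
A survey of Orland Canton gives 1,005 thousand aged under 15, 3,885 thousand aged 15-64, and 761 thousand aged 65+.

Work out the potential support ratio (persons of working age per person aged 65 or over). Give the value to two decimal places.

Potential support ratio: 5.11

Potential support ratio = 3,885 / 761 = 5.11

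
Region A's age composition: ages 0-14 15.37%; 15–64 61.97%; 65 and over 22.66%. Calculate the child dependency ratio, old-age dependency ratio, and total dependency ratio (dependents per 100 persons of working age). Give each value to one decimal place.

Youth dependency ratio: 24.8
Old-age dependency ratio: 36.6
Total dependency ratio: 61.4

Youth dependency ratio = 15.37 / 61.97 × 100 = 24.8
Old-age dependency ratio = 22.66 / 61.97 × 100 = 36.6
Total dependency ratio = (15.37 + 22.66) / 61.97 × 100 = 38.03 / 61.97 × 100 = 61.4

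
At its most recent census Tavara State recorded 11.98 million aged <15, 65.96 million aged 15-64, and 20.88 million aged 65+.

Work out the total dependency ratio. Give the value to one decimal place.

Total dependency ratio: 49.8

Total dependency ratio = (11.98 + 20.88) / 65.96 × 100 = 32.86 / 65.96 × 100 = 49.8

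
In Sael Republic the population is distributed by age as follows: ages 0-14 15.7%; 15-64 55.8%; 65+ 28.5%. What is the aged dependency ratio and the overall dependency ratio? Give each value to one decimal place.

Old-age dependency ratio = 28.5 / 55.8 × 100 = 51.1
Total dependency ratio = (15.7 + 28.5) / 55.8 × 100 = 44.2 / 55.8 × 100 = 79.2

Old-age dependency ratio: 51.1
Total dependency ratio: 79.2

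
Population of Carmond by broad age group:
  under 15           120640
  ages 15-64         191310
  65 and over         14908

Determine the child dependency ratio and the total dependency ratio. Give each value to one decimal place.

Youth dependency ratio = 120640 / 191310 × 100 = 63.1
Total dependency ratio = (120640 + 14908) / 191310 × 100 = 135548 / 191310 × 100 = 70.9

Youth dependency ratio: 63.1
Total dependency ratio: 70.9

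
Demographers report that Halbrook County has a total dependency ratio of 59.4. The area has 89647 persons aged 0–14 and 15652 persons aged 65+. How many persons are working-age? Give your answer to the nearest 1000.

Total dependency ratio = (youth + elderly) / working-age × 100
59.4 = (89647 + 15652) / W × 100
⇒ 177000

Working-age: 177000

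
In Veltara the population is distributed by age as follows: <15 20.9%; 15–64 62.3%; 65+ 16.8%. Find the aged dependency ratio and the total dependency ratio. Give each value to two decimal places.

Old-age dependency ratio = 16.8 / 62.3 × 100 = 26.97
Total dependency ratio = (20.9 + 16.8) / 62.3 × 100 = 37.7 / 62.3 × 100 = 60.51

Old-age dependency ratio: 26.97
Total dependency ratio: 60.51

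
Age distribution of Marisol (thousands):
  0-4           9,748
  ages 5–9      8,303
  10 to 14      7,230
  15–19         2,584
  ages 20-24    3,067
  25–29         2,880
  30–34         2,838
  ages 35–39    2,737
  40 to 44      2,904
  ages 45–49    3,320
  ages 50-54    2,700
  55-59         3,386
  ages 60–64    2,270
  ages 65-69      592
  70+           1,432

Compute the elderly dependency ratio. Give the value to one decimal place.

0–14: 9,748 + 8,303 + 7,230 = 25,281
15–64: 2,584 + 3,067 + 2,880 + 2,838 + 2,737 + 2,904 + 3,320 + 2,700 + 3,386 + 2,270 = 28,686
65+: 592 + 1,432 = 2,024
Old-age dependency ratio = 2,024 / 28,686 × 100 = 7.1

Old-age dependency ratio: 7.1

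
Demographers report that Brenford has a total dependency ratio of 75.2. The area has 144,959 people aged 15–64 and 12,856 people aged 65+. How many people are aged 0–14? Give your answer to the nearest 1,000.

Total dependency ratio = (youth + elderly) / working-age × 100
75.2 = (Y + 12,856) / 144,959 × 100
⇒ 96,000

Aged 0–14: 96,000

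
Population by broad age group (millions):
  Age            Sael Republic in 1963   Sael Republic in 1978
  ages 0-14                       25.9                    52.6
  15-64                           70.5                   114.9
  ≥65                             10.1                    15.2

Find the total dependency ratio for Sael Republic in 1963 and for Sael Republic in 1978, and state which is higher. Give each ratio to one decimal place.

Sael Republic in 1963: (25.9 + 10.1) / 70.5 × 100 = 36.0 / 70.5 × 100 = 51.1
Sael Republic in 1978: (52.6 + 15.2) / 114.9 × 100 = 67.8 / 114.9 × 100 = 59.0

Sael Republic in 1963: 51.1
Sael Republic in 1978: 59.0
Higher: Sael Republic in 1978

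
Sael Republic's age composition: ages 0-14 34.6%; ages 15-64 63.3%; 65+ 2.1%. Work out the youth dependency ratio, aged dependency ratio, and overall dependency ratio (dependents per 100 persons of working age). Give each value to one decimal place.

Youth dependency ratio = 34.6 / 63.3 × 100 = 54.7
Old-age dependency ratio = 2.1 / 63.3 × 100 = 3.3
Total dependency ratio = (34.6 + 2.1) / 63.3 × 100 = 36.7 / 63.3 × 100 = 58.0

Youth dependency ratio: 54.7
Old-age dependency ratio: 3.3
Total dependency ratio: 58.0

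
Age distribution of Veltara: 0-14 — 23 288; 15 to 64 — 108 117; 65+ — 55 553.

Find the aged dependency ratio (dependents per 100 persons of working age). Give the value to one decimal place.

Old-age dependency ratio = 55 553 / 108 117 × 100 = 51.4

Old-age dependency ratio: 51.4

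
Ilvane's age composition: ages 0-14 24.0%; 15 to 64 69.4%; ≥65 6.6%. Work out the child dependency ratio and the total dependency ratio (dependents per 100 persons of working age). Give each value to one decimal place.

Youth dependency ratio = 24.0 / 69.4 × 100 = 34.6
Total dependency ratio = (24.0 + 6.6) / 69.4 × 100 = 30.6 / 69.4 × 100 = 44.1

Youth dependency ratio: 34.6
Total dependency ratio: 44.1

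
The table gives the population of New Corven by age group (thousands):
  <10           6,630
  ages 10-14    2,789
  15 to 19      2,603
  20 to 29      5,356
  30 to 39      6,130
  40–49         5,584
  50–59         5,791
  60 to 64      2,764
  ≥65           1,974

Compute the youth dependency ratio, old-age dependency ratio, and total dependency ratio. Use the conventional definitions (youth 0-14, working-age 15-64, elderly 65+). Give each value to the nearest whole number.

Youth dependency ratio: 33
Old-age dependency ratio: 7
Total dependency ratio: 40

0–14: 6,630 + 2,789 = 9,419
15–64: 2,603 + 5,356 + 6,130 + 5,584 + 5,791 + 2,764 = 28,228
65+: 1,974
Youth dependency ratio = 9,419 / 28,228 × 100 = 33
Old-age dependency ratio = 1,974 / 28,228 × 100 = 7
Total dependency ratio = (9,419 + 1,974) / 28,228 × 100 = 11,393 / 28,228 × 100 = 40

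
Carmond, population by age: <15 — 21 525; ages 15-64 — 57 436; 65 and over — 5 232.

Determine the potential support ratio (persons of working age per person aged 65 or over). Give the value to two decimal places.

Potential support ratio = 57 436 / 5 232 = 10.98

Potential support ratio: 10.98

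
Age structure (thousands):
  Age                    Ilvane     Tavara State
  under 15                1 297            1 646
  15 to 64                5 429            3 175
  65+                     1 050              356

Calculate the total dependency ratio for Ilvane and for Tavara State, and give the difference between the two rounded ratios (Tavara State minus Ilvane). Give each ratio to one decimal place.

Ilvane: 43.2
Tavara State: 63.1
Difference: +19.9

Ilvane: (1 297 + 1 050) / 5 429 × 100 = 2 347 / 5 429 × 100 = 43.2
Tavara State: (1 646 + 356) / 3 175 × 100 = 2 002 / 3 175 × 100 = 63.1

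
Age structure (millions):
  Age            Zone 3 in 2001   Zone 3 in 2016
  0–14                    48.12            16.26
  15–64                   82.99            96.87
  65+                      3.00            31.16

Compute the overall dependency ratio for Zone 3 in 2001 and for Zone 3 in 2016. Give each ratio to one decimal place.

Zone 3 in 2001: (48.12 + 3.00) / 82.99 × 100 = 51.12 / 82.99 × 100 = 61.6
Zone 3 in 2016: (16.26 + 31.16) / 96.87 × 100 = 47.42 / 96.87 × 100 = 49.0

Zone 3 in 2001: 61.6
Zone 3 in 2016: 49.0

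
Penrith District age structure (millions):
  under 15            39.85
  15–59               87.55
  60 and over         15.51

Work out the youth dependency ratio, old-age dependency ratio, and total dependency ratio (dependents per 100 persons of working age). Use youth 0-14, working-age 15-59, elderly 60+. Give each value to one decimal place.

Youth dependency ratio = 39.85 / 87.55 × 100 = 45.5
Old-age dependency ratio = 15.51 / 87.55 × 100 = 17.7
Total dependency ratio = (39.85 + 15.51) / 87.55 × 100 = 55.36 / 87.55 × 100 = 63.2

Youth dependency ratio: 45.5
Old-age dependency ratio: 17.7
Total dependency ratio: 63.2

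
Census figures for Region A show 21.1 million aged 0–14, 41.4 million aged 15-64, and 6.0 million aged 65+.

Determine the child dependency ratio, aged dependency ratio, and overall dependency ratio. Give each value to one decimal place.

Youth dependency ratio: 51.0
Old-age dependency ratio: 14.5
Total dependency ratio: 65.5

Youth dependency ratio = 21.1 / 41.4 × 100 = 51.0
Old-age dependency ratio = 6.0 / 41.4 × 100 = 14.5
Total dependency ratio = (21.1 + 6.0) / 41.4 × 100 = 27.1 / 41.4 × 100 = 65.5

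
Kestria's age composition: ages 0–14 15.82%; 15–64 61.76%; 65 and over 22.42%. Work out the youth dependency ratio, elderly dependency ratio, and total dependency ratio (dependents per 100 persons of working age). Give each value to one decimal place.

Youth dependency ratio = 15.82 / 61.76 × 100 = 25.6
Old-age dependency ratio = 22.42 / 61.76 × 100 = 36.3
Total dependency ratio = (15.82 + 22.42) / 61.76 × 100 = 38.24 / 61.76 × 100 = 61.9

Youth dependency ratio: 25.6
Old-age dependency ratio: 36.3
Total dependency ratio: 61.9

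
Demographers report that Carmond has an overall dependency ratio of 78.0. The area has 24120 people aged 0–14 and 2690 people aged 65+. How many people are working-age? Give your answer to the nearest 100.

Working-age: 34400

Total dependency ratio = (youth + elderly) / working-age × 100
78.0 = (24120 + 2690) / W × 100
⇒ 34400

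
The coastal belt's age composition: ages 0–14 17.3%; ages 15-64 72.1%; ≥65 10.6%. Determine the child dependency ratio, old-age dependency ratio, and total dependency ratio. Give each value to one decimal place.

Youth dependency ratio: 24.0
Old-age dependency ratio: 14.7
Total dependency ratio: 38.7

Youth dependency ratio = 17.3 / 72.1 × 100 = 24.0
Old-age dependency ratio = 10.6 / 72.1 × 100 = 14.7
Total dependency ratio = (17.3 + 10.6) / 72.1 × 100 = 27.9 / 72.1 × 100 = 38.7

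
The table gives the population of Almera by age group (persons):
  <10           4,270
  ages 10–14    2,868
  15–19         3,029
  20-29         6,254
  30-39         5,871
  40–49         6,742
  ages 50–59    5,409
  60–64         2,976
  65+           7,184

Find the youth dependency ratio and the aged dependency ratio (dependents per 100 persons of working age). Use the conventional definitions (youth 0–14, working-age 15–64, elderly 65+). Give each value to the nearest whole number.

0–14: 4,270 + 2,868 = 7,138
15–64: 3,029 + 6,254 + 5,871 + 6,742 + 5,409 + 2,976 = 30,281
65+: 7,184
Youth dependency ratio = 7,138 / 30,281 × 100 = 24
Old-age dependency ratio = 7,184 / 30,281 × 100 = 24

Youth dependency ratio: 24
Old-age dependency ratio: 24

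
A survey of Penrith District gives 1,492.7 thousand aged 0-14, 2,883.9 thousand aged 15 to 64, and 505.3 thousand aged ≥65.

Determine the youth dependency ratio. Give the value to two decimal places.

Youth dependency ratio: 51.76

Youth dependency ratio = 1,492.7 / 2,883.9 × 100 = 51.76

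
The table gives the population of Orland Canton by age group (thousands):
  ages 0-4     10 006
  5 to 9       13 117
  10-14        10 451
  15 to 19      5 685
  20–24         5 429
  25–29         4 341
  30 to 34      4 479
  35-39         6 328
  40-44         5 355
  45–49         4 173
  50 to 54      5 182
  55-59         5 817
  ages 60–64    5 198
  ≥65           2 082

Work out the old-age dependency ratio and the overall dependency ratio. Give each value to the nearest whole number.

Old-age dependency ratio: 4
Total dependency ratio: 69

0–14: 10 006 + 13 117 + 10 451 = 33 574
15–64: 5 685 + 5 429 + 4 341 + 4 479 + 6 328 + 5 355 + 4 173 + 5 182 + 5 817 + 5 198 = 51 987
65+: 2 082
Old-age dependency ratio = 2 082 / 51 987 × 100 = 4
Total dependency ratio = (33 574 + 2 082) / 51 987 × 100 = 35 656 / 51 987 × 100 = 69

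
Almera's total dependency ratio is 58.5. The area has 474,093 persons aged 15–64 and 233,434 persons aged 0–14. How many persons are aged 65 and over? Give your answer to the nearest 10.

Aged 65 and over: 43,910

Total dependency ratio = (youth + elderly) / working-age × 100
58.5 = (233,434 + E) / 474,093 × 100
⇒ 43,910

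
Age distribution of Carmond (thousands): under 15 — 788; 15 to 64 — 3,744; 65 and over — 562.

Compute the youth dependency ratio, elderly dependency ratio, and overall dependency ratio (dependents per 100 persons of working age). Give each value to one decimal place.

Youth dependency ratio: 21.0
Old-age dependency ratio: 15.0
Total dependency ratio: 36.1

Youth dependency ratio = 788 / 3,744 × 100 = 21.0
Old-age dependency ratio = 562 / 3,744 × 100 = 15.0
Total dependency ratio = (788 + 562) / 3,744 × 100 = 1,350 / 3,744 × 100 = 36.1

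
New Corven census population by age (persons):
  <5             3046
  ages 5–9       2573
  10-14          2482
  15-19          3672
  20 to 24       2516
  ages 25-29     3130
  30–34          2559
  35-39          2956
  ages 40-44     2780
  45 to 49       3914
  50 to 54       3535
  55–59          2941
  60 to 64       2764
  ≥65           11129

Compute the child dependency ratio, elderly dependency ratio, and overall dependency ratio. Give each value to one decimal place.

0–14: 3046 + 2573 + 2482 = 8101
15–64: 3672 + 2516 + 3130 + 2559 + 2956 + 2780 + 3914 + 3535 + 2941 + 2764 = 30767
65+: 11129
Youth dependency ratio = 8101 / 30767 × 100 = 26.3
Old-age dependency ratio = 11129 / 30767 × 100 = 36.2
Total dependency ratio = (8101 + 11129) / 30767 × 100 = 19230 / 30767 × 100 = 62.5

Youth dependency ratio: 26.3
Old-age dependency ratio: 36.2
Total dependency ratio: 62.5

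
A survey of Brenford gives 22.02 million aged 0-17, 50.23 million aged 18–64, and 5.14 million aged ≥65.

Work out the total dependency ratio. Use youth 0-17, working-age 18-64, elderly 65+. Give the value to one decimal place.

Total dependency ratio: 54.1

Total dependency ratio = (22.02 + 5.14) / 50.23 × 100 = 27.16 / 50.23 × 100 = 54.1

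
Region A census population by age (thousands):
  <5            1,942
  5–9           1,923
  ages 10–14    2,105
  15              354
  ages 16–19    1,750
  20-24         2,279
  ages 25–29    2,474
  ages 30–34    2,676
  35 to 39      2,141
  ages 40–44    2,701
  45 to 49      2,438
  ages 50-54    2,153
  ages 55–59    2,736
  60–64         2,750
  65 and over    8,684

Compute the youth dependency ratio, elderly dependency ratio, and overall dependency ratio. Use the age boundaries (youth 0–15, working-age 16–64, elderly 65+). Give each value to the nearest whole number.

0–15: 1,942 + 1,923 + 2,105 + 354 = 6,324
16–64: 1,750 + 2,279 + 2,474 + 2,676 + 2,141 + 2,701 + 2,438 + 2,153 + 2,736 + 2,750 = 24,098
65+: 8,684
Youth dependency ratio = 6,324 / 24,098 × 100 = 26
Old-age dependency ratio = 8,684 / 24,098 × 100 = 36
Total dependency ratio = (6,324 + 8,684) / 24,098 × 100 = 15,008 / 24,098 × 100 = 62

Youth dependency ratio: 26
Old-age dependency ratio: 36
Total dependency ratio: 62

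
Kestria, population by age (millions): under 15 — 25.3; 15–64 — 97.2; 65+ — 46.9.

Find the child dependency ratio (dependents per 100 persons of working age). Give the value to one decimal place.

Youth dependency ratio: 26.0

Youth dependency ratio = 25.3 / 97.2 × 100 = 26.0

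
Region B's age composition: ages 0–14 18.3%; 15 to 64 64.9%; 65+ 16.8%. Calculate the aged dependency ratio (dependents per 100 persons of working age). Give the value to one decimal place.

Old-age dependency ratio: 25.9

Old-age dependency ratio = 16.8 / 64.9 × 100 = 25.9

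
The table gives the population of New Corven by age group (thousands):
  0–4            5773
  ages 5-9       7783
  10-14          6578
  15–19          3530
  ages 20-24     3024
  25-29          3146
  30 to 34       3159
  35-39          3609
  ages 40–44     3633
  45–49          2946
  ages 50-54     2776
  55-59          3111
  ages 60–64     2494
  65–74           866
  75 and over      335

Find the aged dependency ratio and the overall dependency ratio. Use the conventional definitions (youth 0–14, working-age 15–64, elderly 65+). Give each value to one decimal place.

0–14: 5773 + 7783 + 6578 = 20134
15–64: 3530 + 3024 + 3146 + 3159 + 3609 + 3633 + 2946 + 2776 + 3111 + 2494 = 31428
65+: 866 + 335 = 1201
Old-age dependency ratio = 1201 / 31428 × 100 = 3.8
Total dependency ratio = (20134 + 1201) / 31428 × 100 = 21335 / 31428 × 100 = 67.9

Old-age dependency ratio: 3.8
Total dependency ratio: 67.9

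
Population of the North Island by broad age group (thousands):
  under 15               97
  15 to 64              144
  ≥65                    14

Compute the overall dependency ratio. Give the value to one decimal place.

Total dependency ratio: 77.1

Total dependency ratio = (97 + 14) / 144 × 100 = 111 / 144 × 100 = 77.1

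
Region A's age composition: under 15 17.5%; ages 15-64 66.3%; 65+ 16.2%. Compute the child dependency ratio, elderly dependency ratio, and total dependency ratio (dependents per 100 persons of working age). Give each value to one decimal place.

Youth dependency ratio: 26.4
Old-age dependency ratio: 24.4
Total dependency ratio: 50.8

Youth dependency ratio = 17.5 / 66.3 × 100 = 26.4
Old-age dependency ratio = 16.2 / 66.3 × 100 = 24.4
Total dependency ratio = (17.5 + 16.2) / 66.3 × 100 = 33.7 / 66.3 × 100 = 50.8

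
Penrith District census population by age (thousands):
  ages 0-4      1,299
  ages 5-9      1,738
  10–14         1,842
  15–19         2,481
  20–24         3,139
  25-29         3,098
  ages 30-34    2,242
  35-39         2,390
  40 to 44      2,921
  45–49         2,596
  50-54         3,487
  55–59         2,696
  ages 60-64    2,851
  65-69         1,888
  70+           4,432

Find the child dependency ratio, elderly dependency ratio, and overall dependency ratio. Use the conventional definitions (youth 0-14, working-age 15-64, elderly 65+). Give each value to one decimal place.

0–14: 1,299 + 1,738 + 1,842 = 4,879
15–64: 2,481 + 3,139 + 3,098 + 2,242 + 2,390 + 2,921 + 2,596 + 3,487 + 2,696 + 2,851 = 27,901
65+: 1,888 + 4,432 = 6,320
Youth dependency ratio = 4,879 / 27,901 × 100 = 17.5
Old-age dependency ratio = 6,320 / 27,901 × 100 = 22.7
Total dependency ratio = (4,879 + 6,320) / 27,901 × 100 = 11,199 / 27,901 × 100 = 40.1

Youth dependency ratio: 17.5
Old-age dependency ratio: 22.7
Total dependency ratio: 40.1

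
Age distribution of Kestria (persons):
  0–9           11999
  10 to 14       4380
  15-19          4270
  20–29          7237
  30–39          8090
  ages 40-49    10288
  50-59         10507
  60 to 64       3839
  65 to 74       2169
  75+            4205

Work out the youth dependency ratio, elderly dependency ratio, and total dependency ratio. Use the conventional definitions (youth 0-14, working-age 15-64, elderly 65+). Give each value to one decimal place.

0–14: 11999 + 4380 = 16379
15–64: 4270 + 7237 + 8090 + 10288 + 10507 + 3839 = 44231
65+: 2169 + 4205 = 6374
Youth dependency ratio = 16379 / 44231 × 100 = 37.0
Old-age dependency ratio = 6374 / 44231 × 100 = 14.4
Total dependency ratio = (16379 + 6374) / 44231 × 100 = 22753 / 44231 × 100 = 51.4

Youth dependency ratio: 37.0
Old-age dependency ratio: 14.4
Total dependency ratio: 51.4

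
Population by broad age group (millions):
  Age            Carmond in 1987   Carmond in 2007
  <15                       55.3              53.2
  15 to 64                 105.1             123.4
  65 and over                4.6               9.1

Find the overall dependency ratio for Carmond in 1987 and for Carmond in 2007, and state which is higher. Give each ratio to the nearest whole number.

Carmond in 1987: 57
Carmond in 2007: 50
Higher: Carmond in 1987

Carmond in 1987: (55.3 + 4.6) / 105.1 × 100 = 59.9 / 105.1 × 100 = 57
Carmond in 2007: (53.2 + 9.1) / 123.4 × 100 = 62.3 / 123.4 × 100 = 50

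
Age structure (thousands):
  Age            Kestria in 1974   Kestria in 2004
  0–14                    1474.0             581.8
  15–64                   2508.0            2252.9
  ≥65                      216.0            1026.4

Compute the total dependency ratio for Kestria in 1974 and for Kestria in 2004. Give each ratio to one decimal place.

Kestria in 1974: 67.4
Kestria in 2004: 71.4

Kestria in 1974: (1474.0 + 216.0) / 2508.0 × 100 = 1690.0 / 2508.0 × 100 = 67.4
Kestria in 2004: (581.8 + 1026.4) / 2252.9 × 100 = 1608.2 / 2252.9 × 100 = 71.4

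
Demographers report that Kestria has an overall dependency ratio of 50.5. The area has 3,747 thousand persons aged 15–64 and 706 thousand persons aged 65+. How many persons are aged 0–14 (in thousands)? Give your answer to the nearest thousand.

Aged 0–14: 1,186

Total dependency ratio = (youth + elderly) / working-age × 100
50.5 = (Y + 706) / 3,747 × 100
⇒ 1,186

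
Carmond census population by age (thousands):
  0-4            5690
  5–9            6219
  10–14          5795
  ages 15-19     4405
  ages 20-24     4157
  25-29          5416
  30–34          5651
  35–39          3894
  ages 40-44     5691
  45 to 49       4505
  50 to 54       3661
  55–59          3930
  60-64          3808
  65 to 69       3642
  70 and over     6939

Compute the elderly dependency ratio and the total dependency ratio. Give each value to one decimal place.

0–14: 5690 + 6219 + 5795 = 17704
15–64: 4405 + 4157 + 5416 + 5651 + 3894 + 5691 + 4505 + 3661 + 3930 + 3808 = 45118
65+: 3642 + 6939 = 10581
Old-age dependency ratio = 10581 / 45118 × 100 = 23.5
Total dependency ratio = (17704 + 10581) / 45118 × 100 = 28285 / 45118 × 100 = 62.7

Old-age dependency ratio: 23.5
Total dependency ratio: 62.7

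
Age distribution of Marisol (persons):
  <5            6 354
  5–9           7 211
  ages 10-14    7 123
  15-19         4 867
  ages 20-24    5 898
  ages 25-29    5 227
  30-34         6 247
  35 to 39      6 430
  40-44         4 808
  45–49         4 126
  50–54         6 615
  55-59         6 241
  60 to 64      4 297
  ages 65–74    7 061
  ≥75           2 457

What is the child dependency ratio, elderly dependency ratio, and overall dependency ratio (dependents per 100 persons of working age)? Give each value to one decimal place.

Youth dependency ratio: 37.8
Old-age dependency ratio: 17.4
Total dependency ratio: 55.2

0–14: 6 354 + 7 211 + 7 123 = 20 688
15–64: 4 867 + 5 898 + 5 227 + 6 247 + 6 430 + 4 808 + 4 126 + 6 615 + 6 241 + 4 297 = 54 756
65+: 7 061 + 2 457 = 9 518
Youth dependency ratio = 20 688 / 54 756 × 100 = 37.8
Old-age dependency ratio = 9 518 / 54 756 × 100 = 17.4
Total dependency ratio = (20 688 + 9 518) / 54 756 × 100 = 30 206 / 54 756 × 100 = 55.2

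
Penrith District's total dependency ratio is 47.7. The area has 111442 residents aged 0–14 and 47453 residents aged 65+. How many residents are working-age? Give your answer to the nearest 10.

Working-age: 333110

Total dependency ratio = (youth + elderly) / working-age × 100
47.7 = (111442 + 47453) / W × 100
⇒ 333110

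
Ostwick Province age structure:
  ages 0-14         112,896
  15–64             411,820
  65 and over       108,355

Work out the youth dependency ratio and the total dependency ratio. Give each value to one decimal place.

Youth dependency ratio = 112,896 / 411,820 × 100 = 27.4
Total dependency ratio = (112,896 + 108,355) / 411,820 × 100 = 221,251 / 411,820 × 100 = 53.7

Youth dependency ratio: 27.4
Total dependency ratio: 53.7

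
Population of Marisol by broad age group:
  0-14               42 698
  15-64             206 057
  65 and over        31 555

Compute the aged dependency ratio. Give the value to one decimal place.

Old-age dependency ratio = 31 555 / 206 057 × 100 = 15.3

Old-age dependency ratio: 15.3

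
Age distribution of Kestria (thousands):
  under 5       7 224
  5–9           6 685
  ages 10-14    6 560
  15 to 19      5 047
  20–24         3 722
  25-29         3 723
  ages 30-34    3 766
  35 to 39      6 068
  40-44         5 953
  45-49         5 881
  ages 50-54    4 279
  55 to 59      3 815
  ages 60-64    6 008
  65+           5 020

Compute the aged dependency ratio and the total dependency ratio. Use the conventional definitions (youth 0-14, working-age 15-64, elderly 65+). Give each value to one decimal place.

Old-age dependency ratio: 10.4
Total dependency ratio: 52.8

0–14: 7 224 + 6 685 + 6 560 = 20 469
15–64: 5 047 + 3 722 + 3 723 + 3 766 + 6 068 + 5 953 + 5 881 + 4 279 + 3 815 + 6 008 = 48 262
65+: 5 020
Old-age dependency ratio = 5 020 / 48 262 × 100 = 10.4
Total dependency ratio = (20 469 + 5 020) / 48 262 × 100 = 25 489 / 48 262 × 100 = 52.8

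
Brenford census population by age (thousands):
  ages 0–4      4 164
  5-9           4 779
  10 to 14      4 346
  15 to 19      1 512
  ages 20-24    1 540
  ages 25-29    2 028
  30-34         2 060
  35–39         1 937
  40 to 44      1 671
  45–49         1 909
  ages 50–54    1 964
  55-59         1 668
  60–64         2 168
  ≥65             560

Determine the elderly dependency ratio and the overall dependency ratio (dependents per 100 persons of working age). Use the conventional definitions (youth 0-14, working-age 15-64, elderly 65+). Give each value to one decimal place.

0–14: 4 164 + 4 779 + 4 346 = 13 289
15–64: 1 512 + 1 540 + 2 028 + 2 060 + 1 937 + 1 671 + 1 909 + 1 964 + 1 668 + 2 168 = 18 457
65+: 560
Old-age dependency ratio = 560 / 18 457 × 100 = 3.0
Total dependency ratio = (13 289 + 560) / 18 457 × 100 = 13 849 / 18 457 × 100 = 75.0

Old-age dependency ratio: 3.0
Total dependency ratio: 75.0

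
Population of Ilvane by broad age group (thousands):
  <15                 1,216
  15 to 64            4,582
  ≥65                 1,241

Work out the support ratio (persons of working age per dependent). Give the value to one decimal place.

Support ratio: 1.9

Support ratio = 4,582 / (1,216 + 1,241) = 4,582 / 2,457 = 1.9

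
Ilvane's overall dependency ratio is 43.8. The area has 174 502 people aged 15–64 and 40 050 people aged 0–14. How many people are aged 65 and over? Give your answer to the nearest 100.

Aged 65 and over: 36 400

Total dependency ratio = (youth + elderly) / working-age × 100
43.8 = (40 050 + E) / 174 502 × 100
⇒ 36 400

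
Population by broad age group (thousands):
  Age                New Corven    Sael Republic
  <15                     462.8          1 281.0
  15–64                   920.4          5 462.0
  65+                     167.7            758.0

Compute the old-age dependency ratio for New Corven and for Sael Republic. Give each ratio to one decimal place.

New Corven: 18.2
Sael Republic: 13.9

New Corven: 167.7 / 920.4 × 100 = 18.2
Sael Republic: 758.0 / 5 462.0 × 100 = 13.9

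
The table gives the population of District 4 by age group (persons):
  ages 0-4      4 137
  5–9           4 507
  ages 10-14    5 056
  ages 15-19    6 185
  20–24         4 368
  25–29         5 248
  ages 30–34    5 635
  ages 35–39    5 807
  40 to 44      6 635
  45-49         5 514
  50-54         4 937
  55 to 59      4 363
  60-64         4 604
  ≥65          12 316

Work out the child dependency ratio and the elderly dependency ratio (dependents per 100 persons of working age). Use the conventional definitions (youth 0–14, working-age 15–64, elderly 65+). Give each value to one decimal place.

0–14: 4 137 + 4 507 + 5 056 = 13 700
15–64: 6 185 + 4 368 + 5 248 + 5 635 + 5 807 + 6 635 + 5 514 + 4 937 + 4 363 + 4 604 = 53 296
65+: 12 316
Youth dependency ratio = 13 700 / 53 296 × 100 = 25.7
Old-age dependency ratio = 12 316 / 53 296 × 100 = 23.1

Youth dependency ratio: 25.7
Old-age dependency ratio: 23.1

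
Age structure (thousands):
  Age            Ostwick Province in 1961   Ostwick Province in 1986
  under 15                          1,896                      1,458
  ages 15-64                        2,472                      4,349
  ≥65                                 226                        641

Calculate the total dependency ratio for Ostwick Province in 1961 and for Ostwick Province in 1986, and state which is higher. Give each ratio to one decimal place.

Ostwick Province in 1961: 85.8
Ostwick Province in 1986: 48.3
Higher: Ostwick Province in 1961

Ostwick Province in 1961: (1,896 + 226) / 2,472 × 100 = 2,122 / 2,472 × 100 = 85.8
Ostwick Province in 1986: (1,458 + 641) / 4,349 × 100 = 2,099 / 4,349 × 100 = 48.3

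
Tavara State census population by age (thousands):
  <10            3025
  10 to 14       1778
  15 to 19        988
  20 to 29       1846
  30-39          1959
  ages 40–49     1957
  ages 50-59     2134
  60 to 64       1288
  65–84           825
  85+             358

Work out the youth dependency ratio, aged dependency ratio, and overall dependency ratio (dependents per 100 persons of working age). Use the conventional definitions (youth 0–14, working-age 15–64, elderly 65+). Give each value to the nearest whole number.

Youth dependency ratio: 47
Old-age dependency ratio: 12
Total dependency ratio: 59

0–14: 3025 + 1778 = 4803
15–64: 988 + 1846 + 1959 + 1957 + 2134 + 1288 = 10172
65+: 825 + 358 = 1183
Youth dependency ratio = 4803 / 10172 × 100 = 47
Old-age dependency ratio = 1183 / 10172 × 100 = 12
Total dependency ratio = (4803 + 1183) / 10172 × 100 = 5986 / 10172 × 100 = 59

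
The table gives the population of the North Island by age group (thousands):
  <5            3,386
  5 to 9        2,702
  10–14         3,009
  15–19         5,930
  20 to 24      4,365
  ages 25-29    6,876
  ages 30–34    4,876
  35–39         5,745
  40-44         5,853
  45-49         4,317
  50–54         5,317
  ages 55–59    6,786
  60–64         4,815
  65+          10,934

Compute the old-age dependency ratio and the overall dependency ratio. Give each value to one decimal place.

Old-age dependency ratio: 19.9
Total dependency ratio: 36.5

0–14: 3,386 + 2,702 + 3,009 = 9,097
15–64: 5,930 + 4,365 + 6,876 + 4,876 + 5,745 + 5,853 + 4,317 + 5,317 + 6,786 + 4,815 = 54,880
65+: 10,934
Old-age dependency ratio = 10,934 / 54,880 × 100 = 19.9
Total dependency ratio = (9,097 + 10,934) / 54,880 × 100 = 20,031 / 54,880 × 100 = 36.5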